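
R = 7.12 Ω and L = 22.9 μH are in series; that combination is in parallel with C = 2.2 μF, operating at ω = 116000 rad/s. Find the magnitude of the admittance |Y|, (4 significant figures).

242.8 mS

X_L = ωL = 2.656 Ω
X_C = 1/(ωC) = 3.918 Ω
Branch 1 (R+jX_L): Z₁ = 7.120 + j2.656 Ω, |Z₁| = 7.599 Ω
Branch 2 (−jX_C): Z₂ = −j3.918 Ω
Parallel: Z = Z₁Z₂/(Z₁+Z₂), |Z| = 4.118 Ω, ∠Z = -59.49°
|Y| = 1/|Z| = 242.8 mS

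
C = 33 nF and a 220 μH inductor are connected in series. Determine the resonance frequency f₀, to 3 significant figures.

59.1 kHz

ω₀ = 1/√(LC) = 1/√(0.00022 × 3.3e-08) = 371100 rad/s
f₀ = ω₀/(2π) = 59.1 kHz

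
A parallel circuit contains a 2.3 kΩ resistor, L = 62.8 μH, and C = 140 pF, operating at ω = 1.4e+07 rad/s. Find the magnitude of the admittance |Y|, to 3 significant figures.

X_L = ωL = 879 Ω
X_C = 1/(ωC) = 510 Ω
Parallel: admittances add. Y = 1/R + 1/(jωL) + jωC
Y = (0.000435 + j0.000823) S
|Y| = 0.000930 S → |Z| = 1/|Y| = 1070 Ω, ∠Z = −∠Y = -62.1°

930 μS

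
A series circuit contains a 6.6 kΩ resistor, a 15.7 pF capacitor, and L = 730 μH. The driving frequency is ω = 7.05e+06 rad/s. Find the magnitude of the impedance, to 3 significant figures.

7660 Ω

X_L = ωL = 5150 Ω
X_C = 1/(ωC) = 9030 Ω
Net reactance X = X_L − X_C = -3890 Ω
Z = 6600 − j3890 Ω
|Z| = √(6600² + 3890²) = 7660 Ω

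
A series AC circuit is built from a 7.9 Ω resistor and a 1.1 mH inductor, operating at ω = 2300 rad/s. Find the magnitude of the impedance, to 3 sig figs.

8.30 Ω

X_L = ωL = 2.53 Ω
Z = 7.90 + j2.53 Ω
|Z| = √(7.90² + 2.53²) = 8.30 Ω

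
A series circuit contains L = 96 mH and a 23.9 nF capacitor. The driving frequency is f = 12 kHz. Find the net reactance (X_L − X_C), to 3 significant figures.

ω = 2πf = 75400 rad/s
X_L = ωL = 7240 Ω
X_C = 1/(ωC) = 555 Ω
X = 7240 − 555 = 6680 Ω

6680 Ω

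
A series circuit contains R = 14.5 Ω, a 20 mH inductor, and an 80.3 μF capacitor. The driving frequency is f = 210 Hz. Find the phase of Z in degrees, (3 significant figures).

ω = 2πf = 1319 rad/s
X_L = ωL = 26.4 Ω
X_C = 1/(ωC) = 9.44 Ω
Net reactance X = X_L − X_C = 17.0 Ω
Z = 14.5 + j17.0 Ω
|Z| = √(14.5² + 17.0²) = 22.3 Ω
∠Z = arctan(17.0/14.5) = 49.5°

49.5°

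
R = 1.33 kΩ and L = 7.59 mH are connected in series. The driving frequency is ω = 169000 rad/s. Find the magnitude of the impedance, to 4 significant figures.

X_L = ωL = 1283 Ω
Z = 1330 + j1283 Ω
|Z| = √(1330² + 1283²) = 1848 Ω

1848 Ω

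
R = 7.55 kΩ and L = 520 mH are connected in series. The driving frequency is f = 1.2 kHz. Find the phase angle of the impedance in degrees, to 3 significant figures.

27.4°

ω = 2πf = 7540 rad/s
X_L = ωL = 3920 Ω
Z = 7550 + j3920 Ω
|Z| = √(7550² + 3920²) = 8510 Ω
∠Z = arctan(3920/7550) = 27.4°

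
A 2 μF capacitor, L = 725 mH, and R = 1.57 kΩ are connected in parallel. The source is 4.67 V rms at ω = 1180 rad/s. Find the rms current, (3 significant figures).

6.31 mA

X_L = ωL = 856 Ω
X_C = 1/(ωC) = 424 Ω
Parallel: admittances add. Y = 1/R + 1/(jωL) + jωC
Y = (0.000637 + j0.00119) S
|Y| = 0.00135 S → |Z| = 1/|Y| = 740 Ω, ∠Z = −∠Y = -61.9°
I = V/|Z| = 4.67/740 = 6.31 mA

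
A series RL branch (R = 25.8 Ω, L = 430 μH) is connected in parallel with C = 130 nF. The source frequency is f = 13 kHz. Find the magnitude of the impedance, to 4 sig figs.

ω = 2πf = 81680 rad/s
X_L = ωL = 35.12 Ω
X_C = 1/(ωC) = 94.17 Ω
Branch 1 (R+jX_L): Z₁ = 25.80 + j35.12 Ω, |Z₁| = 43.58 Ω
Branch 2 (−jX_C): Z₂ = −j94.17 Ω
Parallel: Z = Z₁Z₂/(Z₁+Z₂), |Z| = 63.69 Ω, ∠Z = 30.10°

63.69 Ω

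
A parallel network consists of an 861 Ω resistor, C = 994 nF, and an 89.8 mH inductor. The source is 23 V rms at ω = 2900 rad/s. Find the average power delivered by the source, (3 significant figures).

X_L = ωL = 260 Ω
X_C = 1/(ωC) = 347 Ω
Parallel: admittances add. Y = 1/R + 1/(jωL) + jωC
Y = (0.00116 − j0.000957) S
|Y| = 0.00151 S → |Z| = 1/|Y| = 664 Ω, ∠Z = −∠Y = 39.5°
I = V/|Z| = 34.6 mA
P = VI cos φ = 23 × 0.0346 × cos(39.5°) = 614 mW

614 mW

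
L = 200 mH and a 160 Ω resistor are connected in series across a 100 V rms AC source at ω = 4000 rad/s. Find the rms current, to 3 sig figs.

X_L = ωL = 800 Ω
Z = 160 + j800 Ω
|Z| = √(160² + 800²) = 816 Ω
I = V/|Z| = 100/816 = 123 mA

123 mA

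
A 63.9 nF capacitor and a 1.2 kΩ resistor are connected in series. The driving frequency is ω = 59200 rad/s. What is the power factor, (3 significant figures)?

X_C = 1/(ωC) = 264 Ω
Z = 1200 − j264 Ω
|Z| = √(1200² + 264²) = 1230 Ω
∠Z = arctan(-264/1200) = -12.4°
cos φ = cos(-12.4°) = 0.977

0.977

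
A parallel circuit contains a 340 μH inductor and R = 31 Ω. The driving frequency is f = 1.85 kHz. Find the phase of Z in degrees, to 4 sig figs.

82.73°

ω = 2πf = 11620 rad/s
X_L = ωL = 3.952 Ω
Parallel: admittances add. Y = 1/R + 1/(jωL)
Y = (0.03226 − j0.2530) S
|Y| = 0.2551 S → |Z| = 1/|Y| = 3.920 Ω, ∠Z = −∠Y = 82.73°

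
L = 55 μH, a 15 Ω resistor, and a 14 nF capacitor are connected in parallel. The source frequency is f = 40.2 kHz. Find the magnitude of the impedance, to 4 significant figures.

10.47 Ω

ω = 2πf = 252600 rad/s
X_L = ωL = 13.89 Ω
X_C = 1/(ωC) = 282.8 Ω
Parallel: admittances add. Y = 1/R + 1/(jωL) + jωC
Y = (0.06667 − j0.06845) S
|Y| = 0.09555 S → |Z| = 1/|Y| = 10.47 Ω, ∠Z = −∠Y = 45.75°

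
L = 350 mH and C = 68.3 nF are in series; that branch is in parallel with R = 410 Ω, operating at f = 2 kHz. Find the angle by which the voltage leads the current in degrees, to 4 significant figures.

7.227°

ω = 2πf = 12570 rad/s
X_L = ωL = 4398 Ω
X_C = 1/(ωC) = 1165 Ω
Branch 1: Z₁ = R = 410.0 Ω
Branch 2 (series LC): Z₂ = j(X_L − X_C) = j3233 Ω
Parallel: Z = Z₁Z₂/(Z₁+Z₂), |Z| = 406.7 Ω, ∠Z = 7.227°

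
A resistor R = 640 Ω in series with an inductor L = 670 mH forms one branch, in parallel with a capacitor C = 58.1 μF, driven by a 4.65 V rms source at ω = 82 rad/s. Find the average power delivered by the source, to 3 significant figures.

X_L = ωL = 54.9 Ω
X_C = 1/(ωC) = 210 Ω
Branch 1 (R+jX_L): Z₁ = 640 + j54.9 Ω, |Z₁| = 642 Ω
Branch 2 (−jX_C): Z₂ = −j210 Ω
Parallel: Z = Z₁Z₂/(Z₁+Z₂), |Z| = 205 Ω, ∠Z = -71.5°
I = V/|Z| = 22.7 mA
P = VI cos φ = 4.65 × 0.0227 × cos(-71.5°) = 33.5 mW

33.5 mW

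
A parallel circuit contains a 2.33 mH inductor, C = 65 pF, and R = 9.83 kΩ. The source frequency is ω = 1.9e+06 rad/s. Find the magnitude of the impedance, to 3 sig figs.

X_L = ωL = 4430 Ω
X_C = 1/(ωC) = 8100 Ω
Parallel: admittances add. Y = 1/R + 1/(jωL) + jωC
Y = (0.000102 − j0.000102) S
|Y| = 0.000144 S → |Z| = 1/|Y| = 6930 Ω, ∠Z = −∠Y = 45.2°

6930 Ω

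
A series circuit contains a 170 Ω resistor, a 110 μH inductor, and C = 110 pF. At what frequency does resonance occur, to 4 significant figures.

ω₀ = 1/√(LC) = 1/√(0.00011 × 1.1e-10) = 9.091e+06 rad/s
f₀ = ω₀/(2π) = 1.447 MHz

1.447 MHz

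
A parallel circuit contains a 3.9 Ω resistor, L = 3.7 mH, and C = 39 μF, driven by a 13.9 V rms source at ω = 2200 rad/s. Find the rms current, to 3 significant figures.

X_L = ωL = 8.14 Ω
X_C = 1/(ωC) = 11.7 Ω
Parallel: admittances add. Y = 1/R + 1/(jωL) + jωC
Y = (0.256 − j0.0371) S
|Y| = 0.259 S → |Z| = 1/|Y| = 3.86 Ω, ∠Z = −∠Y = 8.22°
I = V/|Z| = 13.9/3.86 = 3.60 A

3.60 A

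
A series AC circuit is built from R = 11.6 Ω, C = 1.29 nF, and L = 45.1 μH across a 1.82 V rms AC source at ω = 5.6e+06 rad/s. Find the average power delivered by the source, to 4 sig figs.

2.920 mW

X_L = ωL = 252.6 Ω
X_C = 1/(ωC) = 138.4 Ω
Net reactance X = X_L − X_C = 114.1 Ω
Z = 11.60 + j114.1 Ω
|Z| = √(11.60² + 114.1²) = 114.7 Ω
∠Z = arctan(114.1/11.60) = 84.20°
I = V/|Z| = 15.86 mA
P = VI cos φ = 1.82 × 0.01586 × cos(84.20°) = 2.920 mW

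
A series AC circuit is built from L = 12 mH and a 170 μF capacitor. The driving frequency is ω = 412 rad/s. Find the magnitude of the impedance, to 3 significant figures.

9.33 Ω

X_L = ωL = 4.94 Ω
X_C = 1/(ωC) = 14.3 Ω
Net reactance X = X_L − X_C = -9.33 Ω
Z = − j9.33 Ω
|Z| = √(0² + 9.33²) = 9.33 Ω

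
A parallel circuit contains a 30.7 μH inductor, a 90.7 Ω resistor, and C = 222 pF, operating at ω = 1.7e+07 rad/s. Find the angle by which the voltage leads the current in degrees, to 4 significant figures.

-9.565°

X_L = ωL = 521.9 Ω
X_C = 1/(ωC) = 265.0 Ω
Parallel: admittances add. Y = 1/R + 1/(jωL) + jωC
Y = (0.01103 + j0.001858) S
|Y| = 0.01118 S → |Z| = 1/|Y| = 89.44 Ω, ∠Z = −∠Y = -9.565°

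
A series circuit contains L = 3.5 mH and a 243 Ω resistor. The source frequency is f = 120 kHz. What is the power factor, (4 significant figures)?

0.09169

ω = 2πf = 754000 rad/s
X_L = ωL = 2639 Ω
Z = 243.0 + j2639 Ω
|Z| = √(243.0² + 2639²) = 2650 Ω
∠Z = arctan(2639/243.0) = 84.74°
cos φ = cos(84.74°) = 0.09169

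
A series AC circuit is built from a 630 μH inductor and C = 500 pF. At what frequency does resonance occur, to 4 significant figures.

283.6 kHz

ω₀ = 1/√(LC) = 1/√(0.00063 × 5e-10) = 1.782e+06 rad/s
f₀ = ω₀/(2π) = 283.6 kHz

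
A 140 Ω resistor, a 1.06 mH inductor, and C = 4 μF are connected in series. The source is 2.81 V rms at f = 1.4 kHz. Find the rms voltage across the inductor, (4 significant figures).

ω = 2πf = 8796 rad/s
X_L = ωL = 9.324 Ω
X_C = 1/(ωC) = 28.42 Ω
Net reactance X = X_L − X_C = -19.10 Ω
Z = 140.0 − j19.10 Ω
|Z| = √(140.0² + 19.10²) = 141.3 Ω
I = V/|Z| = 19.89 mA
V_L = I·|Z_L| = 0.01989 × 9.324 = 0.1854 V

0.1854 V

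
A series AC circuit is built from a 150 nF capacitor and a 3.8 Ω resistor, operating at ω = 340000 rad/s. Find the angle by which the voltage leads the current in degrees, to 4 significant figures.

-79.03°

X_C = 1/(ωC) = 19.61 Ω
Z = 3.800 − j19.61 Ω
|Z| = √(3.800² + 19.61²) = 19.97 Ω
∠Z = arctan(-19.61/3.800) = -79.03°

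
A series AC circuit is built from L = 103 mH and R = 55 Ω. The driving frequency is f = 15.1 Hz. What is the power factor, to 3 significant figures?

0.985

ω = 2πf = 94.88 rad/s
X_L = ωL = 9.77 Ω
Z = 55.0 + j9.77 Ω
|Z| = √(55.0² + 9.77²) = 55.9 Ω
∠Z = arctan(9.77/55.0) = 10.1°
cos φ = cos(10.1°) = 0.985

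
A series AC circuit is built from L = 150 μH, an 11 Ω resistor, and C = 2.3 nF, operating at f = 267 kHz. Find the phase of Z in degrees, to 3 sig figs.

-34.4°

ω = 2πf = 1.678e+06 rad/s
X_L = ωL = 252 Ω
X_C = 1/(ωC) = 259 Ω
Net reactance X = X_L − X_C = -7.53 Ω
Z = 11.0 − j7.53 Ω
|Z| = √(11.0² + 7.53²) = 13.3 Ω
∠Z = arctan(-7.53/11.0) = -34.4°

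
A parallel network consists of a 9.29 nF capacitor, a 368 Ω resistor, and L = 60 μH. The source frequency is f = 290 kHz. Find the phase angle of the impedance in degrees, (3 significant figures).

ω = 2πf = 1.822e+06 rad/s
X_L = ωL = 109 Ω
X_C = 1/(ωC) = 59.1 Ω
Parallel: admittances add. Y = 1/R + 1/(jωL) + jωC
Y = (0.00272 + j0.00778) S
|Y| = 0.00824 S → |Z| = 1/|Y| = 121 Ω, ∠Z = −∠Y = -70.7°

-70.7°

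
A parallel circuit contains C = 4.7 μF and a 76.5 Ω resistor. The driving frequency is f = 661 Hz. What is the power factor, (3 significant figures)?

0.556

ω = 2πf = 4153 rad/s
X_C = 1/(ωC) = 51.2 Ω
Parallel: admittances add. Y = 1/R + jωC
Y = (0.0131 + j0.0195) S
|Y| = 0.0235 S → |Z| = 1/|Y| = 42.6 Ω, ∠Z = −∠Y = -56.2°
cos φ = cos(-56.2°) = 0.556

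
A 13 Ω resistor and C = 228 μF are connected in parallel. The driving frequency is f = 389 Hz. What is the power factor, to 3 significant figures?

ω = 2πf = 2444 rad/s
X_C = 1/(ωC) = 1.79 Ω
Parallel: admittances add. Y = 1/R + jωC
Y = (0.0769 + j0.557) S
|Y| = 0.563 S → |Z| = 1/|Y| = 1.78 Ω, ∠Z = −∠Y = -82.1°
cos φ = cos(-82.1°) = 0.137

0.137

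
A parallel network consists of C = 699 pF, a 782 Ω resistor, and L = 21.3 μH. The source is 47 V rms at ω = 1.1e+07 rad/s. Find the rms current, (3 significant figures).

172 mA

X_L = ωL = 234 Ω
X_C = 1/(ωC) = 130 Ω
Parallel: admittances add. Y = 1/R + 1/(jωL) + jωC
Y = (0.00128 + j0.00342) S
|Y| = 0.00365 S → |Z| = 1/|Y| = 274 Ω, ∠Z = −∠Y = -69.5°
I = V/|Z| = 47/274 = 172 mA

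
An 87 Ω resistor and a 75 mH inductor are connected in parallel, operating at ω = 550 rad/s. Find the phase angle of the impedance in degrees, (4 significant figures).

X_L = ωL = 41.25 Ω
Parallel: admittances add. Y = 1/R + 1/(jωL)
Y = (0.01149 − j0.02424) S
|Y| = 0.02683 S → |Z| = 1/|Y| = 37.27 Ω, ∠Z = −∠Y = 64.63°

64.63°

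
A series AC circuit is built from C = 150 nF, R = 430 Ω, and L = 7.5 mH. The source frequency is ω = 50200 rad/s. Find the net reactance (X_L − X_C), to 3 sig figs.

X_L = ωL = 376 Ω
X_C = 1/(ωC) = 133 Ω
X = 376 − 133 = 244 Ω

244 Ω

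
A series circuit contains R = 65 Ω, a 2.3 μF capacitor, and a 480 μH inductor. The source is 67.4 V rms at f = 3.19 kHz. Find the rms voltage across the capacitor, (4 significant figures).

22.11 V

ω = 2πf = 20040 rad/s
X_L = ωL = 9.621 Ω
X_C = 1/(ωC) = 21.69 Ω
Net reactance X = X_L − X_C = -12.07 Ω
Z = 65.00 − j12.07 Ω
|Z| = √(65.00² + 12.07²) = 66.11 Ω
I = V/|Z| = 1.019 A
V_C = I·|Z_C| = 1.019 × 21.69 = 22.11 V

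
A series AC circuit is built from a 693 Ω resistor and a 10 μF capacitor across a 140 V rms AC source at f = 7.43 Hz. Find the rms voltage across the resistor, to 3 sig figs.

43.1 V

ω = 2πf = 46.68 rad/s
X_C = 1/(ωC) = 2140 Ω
Z = 693 − j2140 Ω
|Z| = √(693² + 2140²) = 2250 Ω
I = V/|Z| = 62.2 mA
V_R = I·|Z_R| = 0.0622 × 693 = 43.1 V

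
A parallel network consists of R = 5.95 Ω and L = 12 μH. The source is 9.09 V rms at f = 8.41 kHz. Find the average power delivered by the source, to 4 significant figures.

ω = 2πf = 52840 rad/s
X_L = ωL = 0.6341 Ω
Parallel: admittances add. Y = 1/R + 1/(jωL)
Y = (0.1681 − j1.577) S
|Y| = 1.586 S → |Z| = 1/|Y| = 0.6305 Ω, ∠Z = −∠Y = 83.92°
I = V/|Z| = 14.42 A
P = VI cos φ = 9.09 × 14.42 × cos(83.92°) = 13.89 W

13.89 W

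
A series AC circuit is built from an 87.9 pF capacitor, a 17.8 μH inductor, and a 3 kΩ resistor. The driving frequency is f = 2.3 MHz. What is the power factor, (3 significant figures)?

0.985

ω = 2πf = 1.445e+07 rad/s
X_L = ωL = 257 Ω
X_C = 1/(ωC) = 787 Ω
Net reactance X = X_L − X_C = -530 Ω
Z = 3000 − j530 Ω
|Z| = √(3000² + 530²) = 3050 Ω
∠Z = arctan(-530/3000) = -10.0°
cos φ = cos(-10.0°) = 0.985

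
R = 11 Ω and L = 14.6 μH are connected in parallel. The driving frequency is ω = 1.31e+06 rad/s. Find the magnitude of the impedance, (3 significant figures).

9.54 Ω

X_L = ωL = 19.1 Ω
Parallel: admittances add. Y = 1/R + 1/(jωL)
Y = (0.0909 − j0.0523) S
|Y| = 0.105 S → |Z| = 1/|Y| = 9.54 Ω, ∠Z = −∠Y = 29.9°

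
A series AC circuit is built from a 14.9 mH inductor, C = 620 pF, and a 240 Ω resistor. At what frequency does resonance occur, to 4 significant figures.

52.36 kHz

ω₀ = 1/√(LC) = 1/√(0.0149 × 6.2e-10) = 329000 rad/s
f₀ = ω₀/(2π) = 52.36 kHz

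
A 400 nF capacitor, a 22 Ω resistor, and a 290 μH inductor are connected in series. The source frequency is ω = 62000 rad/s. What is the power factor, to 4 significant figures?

0.7016

X_L = ωL = 17.98 Ω
X_C = 1/(ωC) = 40.32 Ω
Net reactance X = X_L − X_C = -22.34 Ω
Z = 22.00 − j22.34 Ω
|Z| = √(22.00² + 22.34²) = 31.36 Ω
∠Z = arctan(-22.34/22.00) = -45.44°
cos φ = cos(-45.44°) = 0.7016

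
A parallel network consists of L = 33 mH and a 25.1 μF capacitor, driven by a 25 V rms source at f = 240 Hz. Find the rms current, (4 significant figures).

ω = 2πf = 1508 rad/s
X_L = ωL = 49.76 Ω
X_C = 1/(ωC) = 26.42 Ω
Parallel: admittances add. Y = 1/(jωL) + jωC
Y = (0 + j0.01775) S
|Y| = 0.01775 S → |Z| = 1/|Y| = 56.32 Ω, ∠Z = −∠Y = -90.00°
I = V/|Z| = 25/56.32 = 443.9 mA

443.9 mA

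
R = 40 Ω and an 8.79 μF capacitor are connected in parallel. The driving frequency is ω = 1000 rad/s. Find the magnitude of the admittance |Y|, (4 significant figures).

26.50 mS

X_C = 1/(ωC) = 113.8 Ω
Parallel: admittances add. Y = 1/R + jωC
Y = (0.02500 + j0.008790) S
|Y| = 0.02650 S → |Z| = 1/|Y| = 37.74 Ω, ∠Z = −∠Y = -19.37°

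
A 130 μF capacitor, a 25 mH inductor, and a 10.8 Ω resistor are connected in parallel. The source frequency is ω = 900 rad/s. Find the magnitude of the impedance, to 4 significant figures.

8.501 Ω

X_L = ωL = 22.50 Ω
X_C = 1/(ωC) = 8.547 Ω
Parallel: admittances add. Y = 1/R + 1/(jωL) + jωC
Y = (0.09259 + j0.07256) S
|Y| = 0.1176 S → |Z| = 1/|Y| = 8.501 Ω, ∠Z = −∠Y = -38.08°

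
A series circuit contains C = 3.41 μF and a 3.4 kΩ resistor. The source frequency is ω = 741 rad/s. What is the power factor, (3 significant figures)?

0.993

X_C = 1/(ωC) = 396 Ω
Z = 3400 − j396 Ω
|Z| = √(3400² + 396²) = 3420 Ω
∠Z = arctan(-396/3400) = -6.64°
cos φ = cos(-6.64°) = 0.993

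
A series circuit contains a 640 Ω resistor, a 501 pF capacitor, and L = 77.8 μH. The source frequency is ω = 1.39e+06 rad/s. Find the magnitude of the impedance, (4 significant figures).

1474 Ω

X_L = ωL = 108.1 Ω
X_C = 1/(ωC) = 1436 Ω
Net reactance X = X_L − X_C = -1328 Ω
Z = 640.0 − j1328 Ω
|Z| = √(640.0² + 1328²) = 1474 Ω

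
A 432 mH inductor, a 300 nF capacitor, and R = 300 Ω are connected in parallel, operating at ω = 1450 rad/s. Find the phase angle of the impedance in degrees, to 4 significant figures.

X_L = ωL = 626.4 Ω
X_C = 1/(ωC) = 2299 Ω
Parallel: admittances add. Y = 1/R + 1/(jωL) + jωC
Y = (0.003333 − j0.001161) S
|Y| = 0.003530 S → |Z| = 1/|Y| = 283.3 Ω, ∠Z = −∠Y = 19.21°

19.21°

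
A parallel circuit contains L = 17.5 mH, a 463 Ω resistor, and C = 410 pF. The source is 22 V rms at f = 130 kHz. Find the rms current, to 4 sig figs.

ω = 2πf = 816800 rad/s
X_L = ωL = 14290 Ω
X_C = 1/(ωC) = 2986 Ω
Parallel: admittances add. Y = 1/R + 1/(jωL) + jωC
Y = (0.002160 + j0.0002649) S
|Y| = 0.002176 S → |Z| = 1/|Y| = 459.6 Ω, ∠Z = −∠Y = -6.993°
I = V/|Z| = 22/459.6 = 47.87 mA

47.87 mA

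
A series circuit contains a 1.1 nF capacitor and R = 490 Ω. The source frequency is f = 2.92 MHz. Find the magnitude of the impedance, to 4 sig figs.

492.5 Ω

ω = 2πf = 1.835e+07 rad/s
X_C = 1/(ωC) = 49.55 Ω
Z = 490.0 − j49.55 Ω
|Z| = √(490.0² + 49.55²) = 492.5 Ω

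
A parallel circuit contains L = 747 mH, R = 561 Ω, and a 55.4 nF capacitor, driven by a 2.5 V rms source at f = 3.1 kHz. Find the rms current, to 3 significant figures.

ω = 2πf = 19480 rad/s
X_L = ωL = 14500 Ω
X_C = 1/(ωC) = 927 Ω
Parallel: admittances add. Y = 1/R + 1/(jωL) + jωC
Y = (0.00178 + j0.00101) S
|Y| = 0.00205 S → |Z| = 1/|Y| = 488 Ω, ∠Z = −∠Y = -29.5°
I = V/|Z| = 2.5/488 = 5.12 mA

5.12 mA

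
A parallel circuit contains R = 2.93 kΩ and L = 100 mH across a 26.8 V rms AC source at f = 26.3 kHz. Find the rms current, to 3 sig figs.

ω = 2πf = 165200 rad/s
X_L = ωL = 16500 Ω
Parallel: admittances add. Y = 1/R + 1/(jωL)
Y = (0.000341 − j6.05e-05) S
|Y| = 0.000347 S → |Z| = 1/|Y| = 2890 Ω, ∠Z = −∠Y = 10.1°
I = V/|Z| = 26.8/2890 = 9.29 mA

9.29 mA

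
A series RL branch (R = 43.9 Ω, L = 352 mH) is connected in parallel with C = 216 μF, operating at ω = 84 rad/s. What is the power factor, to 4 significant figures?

0.9000

X_L = ωL = 29.57 Ω
X_C = 1/(ωC) = 55.11 Ω
Branch 1 (R+jX_L): Z₁ = 43.90 + j29.57 Ω, |Z₁| = 52.93 Ω
Branch 2 (−jX_C): Z₂ = −j55.11 Ω
Parallel: Z = Z₁Z₂/(Z₁+Z₂), |Z| = 57.43 Ω, ∠Z = -25.84°
cos φ = cos(-25.84°) = 0.9000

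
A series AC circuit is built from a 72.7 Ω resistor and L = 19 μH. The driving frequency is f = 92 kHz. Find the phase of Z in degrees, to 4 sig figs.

ω = 2πf = 578100 rad/s
X_L = ωL = 10.98 Ω
Z = 72.70 + j10.98 Ω
|Z| = √(72.70² + 10.98²) = 73.52 Ω
∠Z = arctan(10.98/72.70) = 8.591°

8.591°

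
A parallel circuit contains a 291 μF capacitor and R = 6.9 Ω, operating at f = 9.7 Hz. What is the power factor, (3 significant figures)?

0.993

ω = 2πf = 60.95 rad/s
X_C = 1/(ωC) = 56.4 Ω
Parallel: admittances add. Y = 1/R + jωC
Y = (0.145 + j0.0177) S
|Y| = 0.146 S → |Z| = 1/|Y| = 6.85 Ω, ∠Z = −∠Y = -6.98°
cos φ = cos(-6.98°) = 0.993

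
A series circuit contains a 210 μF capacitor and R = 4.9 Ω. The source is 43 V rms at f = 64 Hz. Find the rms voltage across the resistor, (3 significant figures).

16.4 V

ω = 2πf = 402.1 rad/s
X_C = 1/(ωC) = 11.8 Ω
Z = 4.90 − j11.8 Ω
|Z| = √(4.90² + 11.8²) = 12.8 Ω
I = V/|Z| = 3.36 A
V_R = I·|Z_R| = 3.36 × 4.90 = 16.4 V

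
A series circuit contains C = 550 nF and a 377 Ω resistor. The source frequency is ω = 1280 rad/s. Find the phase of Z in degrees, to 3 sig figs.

-75.1°

X_C = 1/(ωC) = 1420 Ω
Z = 377 − j1420 Ω
|Z| = √(377² + 1420²) = 1470 Ω
∠Z = arctan(-1420/377) = -75.1°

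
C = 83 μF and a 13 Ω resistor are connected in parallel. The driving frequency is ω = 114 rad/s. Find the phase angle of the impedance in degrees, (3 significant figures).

X_C = 1/(ωC) = 106 Ω
Parallel: admittances add. Y = 1/R + jωC
Y = (0.0769 + j0.00946) S
|Y| = 0.0775 S → |Z| = 1/|Y| = 12.9 Ω, ∠Z = −∠Y = -7.01°

-7.01°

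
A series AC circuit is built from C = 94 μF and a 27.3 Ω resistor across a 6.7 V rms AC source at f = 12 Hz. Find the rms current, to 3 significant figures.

ω = 2πf = 75.40 rad/s
X_C = 1/(ωC) = 141 Ω
Z = 27.3 − j141 Ω
|Z| = √(27.3² + 141²) = 144 Ω
I = V/|Z| = 6.7/144 = 46.6 mA

46.6 mA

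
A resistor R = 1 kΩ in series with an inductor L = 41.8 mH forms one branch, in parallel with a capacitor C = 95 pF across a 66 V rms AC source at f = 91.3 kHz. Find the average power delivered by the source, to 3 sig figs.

ω = 2πf = 573700 rad/s
X_L = ωL = 24000 Ω
X_C = 1/(ωC) = 18300 Ω
Branch 1 (R+jX_L): Z₁ = 1000 + j24000 Ω, |Z₁| = 24000 Ω
Branch 2 (−jX_C): Z₂ = −j18300 Ω
Parallel: Z = Z₁Z₂/(Z₁+Z₂), |Z| = 77000 Ω, ∠Z = -82.3°
I = V/|Z| = 857 μA
P = VI cos φ = 66 × 0.000857 × cos(-82.3°) = 7.56 mW

7.56 mW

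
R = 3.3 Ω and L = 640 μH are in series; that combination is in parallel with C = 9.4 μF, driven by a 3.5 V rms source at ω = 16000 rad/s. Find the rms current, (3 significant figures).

239 mA

X_L = ωL = 10.2 Ω
X_C = 1/(ωC) = 6.65 Ω
Branch 1 (R+jX_L): Z₁ = 3.30 + j10.2 Ω, |Z₁| = 10.8 Ω
Branch 2 (−jX_C): Z₂ = −j6.65 Ω
Parallel: Z = Z₁Z₂/(Z₁+Z₂), |Z| = 14.7 Ω, ∠Z = -65.3°
I = V/|Z| = 3.5/14.7 = 239 mA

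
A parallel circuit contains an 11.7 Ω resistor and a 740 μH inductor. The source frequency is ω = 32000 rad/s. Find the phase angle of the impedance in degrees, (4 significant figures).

26.29°

X_L = ωL = 23.68 Ω
Parallel: admittances add. Y = 1/R + 1/(jωL)
Y = (0.08547 − j0.04223) S
|Y| = 0.09533 S → |Z| = 1/|Y| = 10.49 Ω, ∠Z = −∠Y = 26.29°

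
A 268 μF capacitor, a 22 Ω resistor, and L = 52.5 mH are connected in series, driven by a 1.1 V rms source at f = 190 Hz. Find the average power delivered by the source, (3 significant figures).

6.61 mW

ω = 2πf = 1194 rad/s
X_L = ωL = 62.7 Ω
X_C = 1/(ωC) = 3.13 Ω
Net reactance X = X_L − X_C = 59.5 Ω
Z = 22.0 + j59.5 Ω
|Z| = √(22.0² + 59.5²) = 63.5 Ω
∠Z = arctan(59.5/22.0) = 69.7°
I = V/|Z| = 17.3 mA
P = VI cos φ = 1.1 × 0.0173 × cos(69.7°) = 6.61 mW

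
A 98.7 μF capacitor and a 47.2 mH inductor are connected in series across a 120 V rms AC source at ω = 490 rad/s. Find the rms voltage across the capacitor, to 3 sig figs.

1010 V

X_L = ωL = 23.1 Ω
X_C = 1/(ωC) = 20.7 Ω
Net reactance X = X_L − X_C = 2.45 Ω
Z = j2.45 Ω
|Z| = √(0² + 2.45²) = 2.45 Ω
I = V/|Z| = 49.0 A
V_C = I·|Z_C| = 49.0 × 20.7 = 1010 V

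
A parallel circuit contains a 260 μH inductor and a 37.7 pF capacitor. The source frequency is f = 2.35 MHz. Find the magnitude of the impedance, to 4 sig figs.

3376 Ω

ω = 2πf = 1.477e+07 rad/s
X_L = ωL = 3839 Ω
X_C = 1/(ωC) = 1796 Ω
Parallel: admittances add. Y = 1/(jωL) + jωC
Y = (0 + j0.0002962) S
|Y| = 0.0002962 S → |Z| = 1/|Y| = 3376 Ω, ∠Z = −∠Y = -90.00°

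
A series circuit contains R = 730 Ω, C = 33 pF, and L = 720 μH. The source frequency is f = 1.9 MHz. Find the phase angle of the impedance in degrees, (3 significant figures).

83.1°

ω = 2πf = 1.194e+07 rad/s
X_L = ωL = 8600 Ω
X_C = 1/(ωC) = 2540 Ω
Net reactance X = X_L − X_C = 6060 Ω
Z = 730 + j6060 Ω
|Z| = √(730² + 6060²) = 6100 Ω
∠Z = arctan(6060/730) = 83.1°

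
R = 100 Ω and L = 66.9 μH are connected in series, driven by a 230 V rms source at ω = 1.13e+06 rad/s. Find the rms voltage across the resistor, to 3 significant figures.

X_L = ωL = 75.6 Ω
Z = 100 + j75.6 Ω
|Z| = √(100² + 75.6²) = 125 Ω
I = V/|Z| = 1.83 A
V_R = I·|Z_R| = 1.83 × 100 = 183 V

183 V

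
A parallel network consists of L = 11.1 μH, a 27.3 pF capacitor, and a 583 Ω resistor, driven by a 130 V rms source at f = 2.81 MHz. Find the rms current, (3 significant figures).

641 mA

ω = 2πf = 1.766e+07 rad/s
X_L = ωL = 196 Ω
X_C = 1/(ωC) = 2070 Ω
Parallel: admittances add. Y = 1/R + 1/(jωL) + jωC
Y = (0.00172 − j0.00462) S
|Y| = 0.00493 S → |Z| = 1/|Y| = 203 Ω, ∠Z = −∠Y = 69.6°
I = V/|Z| = 130/203 = 641 mA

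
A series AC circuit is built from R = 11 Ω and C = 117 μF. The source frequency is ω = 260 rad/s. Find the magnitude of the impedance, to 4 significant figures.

X_C = 1/(ωC) = 32.87 Ω
Z = 11.00 − j32.87 Ω
|Z| = √(11.00² + 32.87²) = 34.66 Ω

34.66 Ω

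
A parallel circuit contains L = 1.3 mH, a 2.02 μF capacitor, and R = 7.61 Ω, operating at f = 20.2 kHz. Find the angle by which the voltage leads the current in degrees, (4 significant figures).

ω = 2πf = 126900 rad/s
X_L = ωL = 165.0 Ω
X_C = 1/(ωC) = 3.900 Ω
Parallel: admittances add. Y = 1/R + 1/(jωL) + jωC
Y = (0.1314 + j0.2503) S
|Y| = 0.2827 S → |Z| = 1/|Y| = 3.537 Ω, ∠Z = −∠Y = -62.30°

-62.30°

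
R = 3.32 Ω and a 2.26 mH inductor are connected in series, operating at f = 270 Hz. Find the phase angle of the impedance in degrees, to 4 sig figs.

ω = 2πf = 1696 rad/s
X_L = ωL = 3.834 Ω
Z = 3.320 + j3.834 Ω
|Z| = √(3.320² + 3.834²) = 5.072 Ω
∠Z = arctan(3.834/3.320) = 49.11°

49.11°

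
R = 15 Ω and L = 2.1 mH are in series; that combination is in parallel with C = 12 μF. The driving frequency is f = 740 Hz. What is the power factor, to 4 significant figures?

0.8797

ω = 2πf = 4650 rad/s
X_L = ωL = 9.764 Ω
X_C = 1/(ωC) = 17.92 Ω
Branch 1 (R+jX_L): Z₁ = 15.00 + j9.764 Ω, |Z₁| = 17.90 Ω
Branch 2 (−jX_C): Z₂ = −j17.92 Ω
Parallel: Z = Z₁Z₂/(Z₁+Z₂), |Z| = 18.79 Ω, ∠Z = -28.40°
cos φ = cos(-28.40°) = 0.8797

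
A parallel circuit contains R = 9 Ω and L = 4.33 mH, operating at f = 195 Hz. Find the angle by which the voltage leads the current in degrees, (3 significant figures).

59.5°

ω = 2πf = 1225 rad/s
X_L = ωL = 5.31 Ω
Parallel: admittances add. Y = 1/R + 1/(jωL)
Y = (0.111 − j0.188) S
|Y| = 0.219 S → |Z| = 1/|Y| = 4.57 Ω, ∠Z = −∠Y = 59.5°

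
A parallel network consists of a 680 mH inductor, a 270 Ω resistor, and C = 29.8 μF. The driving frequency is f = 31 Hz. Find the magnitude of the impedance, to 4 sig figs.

244.2 Ω

ω = 2πf = 194.8 rad/s
X_L = ωL = 132.4 Ω
X_C = 1/(ωC) = 172.3 Ω
Parallel: admittances add. Y = 1/R + 1/(jωL) + jωC
Y = (0.003704 − j0.001746) S
|Y| = 0.004094 S → |Z| = 1/|Y| = 244.2 Ω, ∠Z = −∠Y = 25.24°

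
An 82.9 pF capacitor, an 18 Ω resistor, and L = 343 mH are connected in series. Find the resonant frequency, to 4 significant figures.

ω₀ = 1/√(LC) = 1/√(0.343 × 8.29e-11) = 187500 rad/s
f₀ = ω₀/(2π) = 29.85 kHz

29.85 kHz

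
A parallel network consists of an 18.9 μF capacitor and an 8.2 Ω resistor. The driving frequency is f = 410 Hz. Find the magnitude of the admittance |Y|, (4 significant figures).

131.3 mS

ω = 2πf = 2576 rad/s
X_C = 1/(ωC) = 20.54 Ω
Parallel: admittances add. Y = 1/R + jωC
Y = (0.1220 + j0.04869) S
|Y| = 0.1313 S → |Z| = 1/|Y| = 7.615 Ω, ∠Z = −∠Y = -21.76°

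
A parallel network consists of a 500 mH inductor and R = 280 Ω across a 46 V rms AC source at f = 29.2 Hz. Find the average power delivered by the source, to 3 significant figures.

7.56 W

ω = 2πf = 183.5 rad/s
X_L = ωL = 91.7 Ω
Parallel: admittances add. Y = 1/R + 1/(jωL)
Y = (0.00357 − j0.0109) S
|Y| = 0.0115 S → |Z| = 1/|Y| = 87.2 Ω, ∠Z = −∠Y = 71.9°
I = V/|Z| = 528 mA
P = VI cos φ = 46 × 0.528 × cos(71.9°) = 7.56 W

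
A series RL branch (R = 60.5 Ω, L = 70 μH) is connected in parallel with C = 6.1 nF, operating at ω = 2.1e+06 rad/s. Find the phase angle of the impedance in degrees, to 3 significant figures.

X_L = ωL = 147 Ω
X_C = 1/(ωC) = 78.1 Ω
Branch 1 (R+jX_L): Z₁ = 60.5 + j147 Ω, |Z₁| = 159 Ω
Branch 2 (−jX_C): Z₂ = −j78.1 Ω
Parallel: Z = Z₁Z₂/(Z₁+Z₂), |Z| = 135 Ω, ∠Z = -71.1°

-71.1°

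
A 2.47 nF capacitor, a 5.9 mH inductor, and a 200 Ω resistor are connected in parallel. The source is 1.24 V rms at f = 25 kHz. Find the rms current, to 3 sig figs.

6.26 mA

ω = 2πf = 157100 rad/s
X_L = ωL = 927 Ω
X_C = 1/(ωC) = 2580 Ω
Parallel: admittances add. Y = 1/R + 1/(jωL) + jωC
Y = (0.00500 − j0.000691) S
|Y| = 0.00505 S → |Z| = 1/|Y| = 198 Ω, ∠Z = −∠Y = 7.87°
I = V/|Z| = 1.24/198 = 6.26 mA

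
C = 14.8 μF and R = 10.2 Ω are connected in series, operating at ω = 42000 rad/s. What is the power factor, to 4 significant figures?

X_C = 1/(ωC) = 1.609 Ω
Z = 10.20 − j1.609 Ω
|Z| = √(10.20² + 1.609²) = 10.33 Ω
∠Z = arctan(-1.609/10.20) = -8.963°
cos φ = cos(-8.963°) = 0.9878

0.9878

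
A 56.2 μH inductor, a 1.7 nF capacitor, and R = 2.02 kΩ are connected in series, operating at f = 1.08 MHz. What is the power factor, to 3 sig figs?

ω = 2πf = 6.786e+06 rad/s
X_L = ωL = 381 Ω
X_C = 1/(ωC) = 86.7 Ω
Net reactance X = X_L − X_C = 295 Ω
Z = 2020 + j295 Ω
|Z| = √(2020² + 295²) = 2040 Ω
∠Z = arctan(295/2020) = 8.30°
cos φ = cos(8.30°) = 0.990

0.990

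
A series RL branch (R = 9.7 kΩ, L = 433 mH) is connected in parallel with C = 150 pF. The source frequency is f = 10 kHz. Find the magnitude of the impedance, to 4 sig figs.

38550 Ω

ω = 2πf = 62830 rad/s
X_L = ωL = 27210 Ω
X_C = 1/(ωC) = 106100 Ω
Branch 1 (R+jX_L): Z₁ = 9700 + j27210 Ω, |Z₁| = 28880 Ω
Branch 2 (−jX_C): Z₂ = −j106100 Ω
Parallel: Z = Z₁Z₂/(Z₁+Z₂), |Z| = 38550 Ω, ∠Z = 63.37°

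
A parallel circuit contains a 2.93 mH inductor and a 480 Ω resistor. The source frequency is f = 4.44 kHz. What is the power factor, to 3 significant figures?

0.168

ω = 2πf = 27900 rad/s
X_L = ωL = 81.7 Ω
Parallel: admittances add. Y = 1/R + 1/(jωL)
Y = (0.00208 − j0.0122) S
|Y| = 0.0124 S → |Z| = 1/|Y| = 80.6 Ω, ∠Z = −∠Y = 80.3°
cos φ = cos(80.3°) = 0.168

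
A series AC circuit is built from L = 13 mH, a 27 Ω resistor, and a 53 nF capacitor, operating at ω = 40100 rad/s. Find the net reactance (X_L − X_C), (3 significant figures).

X_L = ωL = 521 Ω
X_C = 1/(ωC) = 471 Ω
X = 521 − 471 = 50.8 Ω

50.8 Ω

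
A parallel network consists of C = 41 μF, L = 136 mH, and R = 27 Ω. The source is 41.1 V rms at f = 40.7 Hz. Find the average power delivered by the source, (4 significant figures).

62.56 W

ω = 2πf = 255.7 rad/s
X_L = ωL = 34.78 Ω
X_C = 1/(ωC) = 95.38 Ω
Parallel: admittances add. Y = 1/R + 1/(jωL) + jωC
Y = (0.03704 − j0.01827) S
|Y| = 0.04130 S → |Z| = 1/|Y| = 24.21 Ω, ∠Z = −∠Y = 26.25°
I = V/|Z| = 1.697 A
P = VI cos φ = 41.1 × 1.697 × cos(26.25°) = 62.56 W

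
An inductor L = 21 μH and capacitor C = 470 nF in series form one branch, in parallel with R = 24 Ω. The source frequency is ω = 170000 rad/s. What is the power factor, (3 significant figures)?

0.349

X_L = ωL = 3.57 Ω
X_C = 1/(ωC) = 12.5 Ω
Branch 1: Z₁ = R = 24.0 Ω
Branch 2 (series LC): Z₂ = j(X_L − X_C) = −j8.95 Ω
Parallel: Z = Z₁Z₂/(Z₁+Z₂), |Z| = 8.38 Ω, ∠Z = -69.6°
cos φ = cos(-69.6°) = 0.349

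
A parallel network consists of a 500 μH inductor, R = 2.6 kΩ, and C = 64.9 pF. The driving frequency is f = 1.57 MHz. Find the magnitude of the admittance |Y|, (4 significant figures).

582.5 μS

ω = 2πf = 9.865e+06 rad/s
X_L = ωL = 4932 Ω
X_C = 1/(ωC) = 1562 Ω
Parallel: admittances add. Y = 1/R + 1/(jωL) + jωC
Y = (0.0003846 + j0.0004375) S
|Y| = 0.0005825 S → |Z| = 1/|Y| = 1717 Ω, ∠Z = −∠Y = -48.68°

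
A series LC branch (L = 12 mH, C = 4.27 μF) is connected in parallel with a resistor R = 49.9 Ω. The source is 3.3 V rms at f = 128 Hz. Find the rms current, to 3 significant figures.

ω = 2πf = 804.2 rad/s
X_L = ωL = 9.65 Ω
X_C = 1/(ωC) = 291 Ω
Branch 1: Z₁ = R = 49.9 Ω
Branch 2 (series LC): Z₂ = j(X_L − X_C) = −j282 Ω
Parallel: Z = Z₁Z₂/(Z₁+Z₂), |Z| = 49.1 Ω, ∠Z = -10.1°
I = V/|Z| = 3.3/49.1 = 67.2 mA

67.2 mA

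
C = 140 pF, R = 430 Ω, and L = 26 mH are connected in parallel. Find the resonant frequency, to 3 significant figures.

ω₀ = 1/√(LC) = 1/√(0.026 × 1.4e-10) = 524100 rad/s
f₀ = ω₀/(2π) = 83.4 kHz

83.4 kHz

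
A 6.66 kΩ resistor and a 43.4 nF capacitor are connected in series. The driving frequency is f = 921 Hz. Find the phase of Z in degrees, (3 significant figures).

ω = 2πf = 5787 rad/s
X_C = 1/(ωC) = 3980 Ω
Z = 6660 − j3980 Ω
|Z| = √(6660² + 3980²) = 7760 Ω
∠Z = arctan(-3980/6660) = -30.9°

-30.9°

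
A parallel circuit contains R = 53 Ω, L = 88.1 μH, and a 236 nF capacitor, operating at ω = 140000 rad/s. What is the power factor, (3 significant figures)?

X_L = ωL = 12.3 Ω
X_C = 1/(ωC) = 30.3 Ω
Parallel: admittances add. Y = 1/R + 1/(jωL) + jωC
Y = (0.0189 − j0.0480) S
|Y| = 0.0516 S → |Z| = 1/|Y| = 19.4 Ω, ∠Z = −∠Y = 68.6°
cos φ = cos(68.6°) = 0.366

0.366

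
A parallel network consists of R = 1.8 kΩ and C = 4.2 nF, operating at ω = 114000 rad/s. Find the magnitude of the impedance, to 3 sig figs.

X_C = 1/(ωC) = 2090 Ω
Parallel: admittances add. Y = 1/R + jωC
Y = (0.000556 + j0.000479) S
|Y| = 0.000733 S → |Z| = 1/|Y| = 1360 Ω, ∠Z = −∠Y = -40.8°

1360 Ω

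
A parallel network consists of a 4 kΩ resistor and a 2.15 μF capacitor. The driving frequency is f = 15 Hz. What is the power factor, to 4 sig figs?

0.7769

ω = 2πf = 94.25 rad/s
X_C = 1/(ωC) = 4935 Ω
Parallel: admittances add. Y = 1/R + jωC
Y = (0.0002500 + j0.0002026) S
|Y| = 0.0003218 S → |Z| = 1/|Y| = 3107 Ω, ∠Z = −∠Y = -39.03°
cos φ = cos(-39.03°) = 0.7769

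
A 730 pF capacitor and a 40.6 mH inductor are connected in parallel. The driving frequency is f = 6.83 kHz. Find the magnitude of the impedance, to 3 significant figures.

1840 Ω

ω = 2πf = 42910 rad/s
X_L = ωL = 1740 Ω
X_C = 1/(ωC) = 31900 Ω
Parallel: admittances add. Y = 1/(jωL) + jωC
Y = (0 − j0.000543) S
|Y| = 0.000543 S → |Z| = 1/|Y| = 1840 Ω, ∠Z = −∠Y = 90.0°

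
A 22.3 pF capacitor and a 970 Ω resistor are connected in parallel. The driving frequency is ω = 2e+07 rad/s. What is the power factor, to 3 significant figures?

0.918

X_C = 1/(ωC) = 2240 Ω
Parallel: admittances add. Y = 1/R + jωC
Y = (0.00103 + j0.000446) S
|Y| = 0.00112 S → |Z| = 1/|Y| = 890 Ω, ∠Z = −∠Y = -23.4°
cos φ = cos(-23.4°) = 0.918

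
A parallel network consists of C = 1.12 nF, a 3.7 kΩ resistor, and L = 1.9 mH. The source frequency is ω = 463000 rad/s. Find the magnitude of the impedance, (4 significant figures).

1482 Ω

X_L = ωL = 879.7 Ω
X_C = 1/(ωC) = 1928 Ω
Parallel: admittances add. Y = 1/R + 1/(jωL) + jωC
Y = (0.0002703 − j0.0006182) S
|Y| = 0.0006747 S → |Z| = 1/|Y| = 1482 Ω, ∠Z = −∠Y = 66.39°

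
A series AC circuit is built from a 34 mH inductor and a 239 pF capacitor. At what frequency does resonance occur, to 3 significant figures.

55.8 kHz

ω₀ = 1/√(LC) = 1/√(0.034 × 2.39e-10) = 350800 rad/s
f₀ = ω₀/(2π) = 55.8 kHz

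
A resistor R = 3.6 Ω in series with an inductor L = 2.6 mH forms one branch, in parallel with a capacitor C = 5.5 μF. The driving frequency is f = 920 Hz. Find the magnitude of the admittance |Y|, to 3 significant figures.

34.6 mS

ω = 2πf = 5781 rad/s
X_L = ωL = 15.0 Ω
X_C = 1/(ωC) = 31.5 Ω
Branch 1 (R+jX_L): Z₁ = 3.60 + j15.0 Ω, |Z₁| = 15.5 Ω
Branch 2 (−jX_C): Z₂ = −j31.5 Ω
Parallel: Z = Z₁Z₂/(Z₁+Z₂), |Z| = 28.9 Ω, ∠Z = 64.2°
|Y| = 1/|Z| = 34.6 mS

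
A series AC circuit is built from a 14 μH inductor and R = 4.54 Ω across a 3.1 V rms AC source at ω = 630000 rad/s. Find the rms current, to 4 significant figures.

312.5 mA

X_L = ωL = 8.820 Ω
Z = 4.540 + j8.820 Ω
|Z| = √(4.540² + 8.820²) = 9.920 Ω
I = V/|Z| = 3.1/9.920 = 312.5 mA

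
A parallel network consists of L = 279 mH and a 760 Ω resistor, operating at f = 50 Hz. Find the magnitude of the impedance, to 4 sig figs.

ω = 2πf = 314.2 rad/s
X_L = ωL = 87.65 Ω
Parallel: admittances add. Y = 1/R + 1/(jωL)
Y = (0.001316 − j0.01141) S
|Y| = 0.01148 S → |Z| = 1/|Y| = 87.07 Ω, ∠Z = −∠Y = 83.42°

87.07 Ω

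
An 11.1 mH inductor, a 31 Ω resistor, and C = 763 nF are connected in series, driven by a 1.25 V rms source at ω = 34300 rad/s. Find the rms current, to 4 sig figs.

X_L = ωL = 380.7 Ω
X_C = 1/(ωC) = 38.21 Ω
Net reactance X = X_L − X_C = 342.5 Ω
Z = 31.00 + j342.5 Ω
|Z| = √(31.00² + 342.5²) = 343.9 Ω
I = V/|Z| = 1.25/343.9 = 3.635 mA

3.635 mA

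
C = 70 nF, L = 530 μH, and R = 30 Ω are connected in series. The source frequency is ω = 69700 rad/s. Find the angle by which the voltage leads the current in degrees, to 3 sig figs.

X_L = ωL = 36.9 Ω
X_C = 1/(ωC) = 205 Ω
Net reactance X = X_L − X_C = -168 Ω
Z = 30.0 − j168 Ω
|Z| = √(30.0² + 168²) = 171 Ω
∠Z = arctan(-168/30.0) = -79.9°

-79.9°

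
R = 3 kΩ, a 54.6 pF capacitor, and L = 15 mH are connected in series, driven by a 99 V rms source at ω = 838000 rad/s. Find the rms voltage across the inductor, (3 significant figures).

128 V

X_L = ωL = 12600 Ω
X_C = 1/(ωC) = 21900 Ω
Net reactance X = X_L − X_C = -9290 Ω
Z = 3000 − j9290 Ω
|Z| = √(3000² + 9290²) = 9760 Ω
I = V/|Z| = 10.1 mA
V_L = I·|Z_L| = 0.0101 × 12600 = 128 V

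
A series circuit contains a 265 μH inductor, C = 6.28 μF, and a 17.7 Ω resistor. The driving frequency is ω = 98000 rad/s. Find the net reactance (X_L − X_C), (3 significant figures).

X_L = ωL = 26.0 Ω
X_C = 1/(ωC) = 1.62 Ω
X = 26.0 − 1.62 = 24.3 Ω

24.3 Ω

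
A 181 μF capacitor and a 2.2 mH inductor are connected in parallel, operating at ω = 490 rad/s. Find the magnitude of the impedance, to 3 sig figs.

X_L = ωL = 1.08 Ω
X_C = 1/(ωC) = 11.3 Ω
Parallel: admittances add. Y = 1/(jωL) + jωC
Y = (0 − j0.839) S
|Y| = 0.839 S → |Z| = 1/|Y| = 1.19 Ω, ∠Z = −∠Y = 90.0°

1.19 Ω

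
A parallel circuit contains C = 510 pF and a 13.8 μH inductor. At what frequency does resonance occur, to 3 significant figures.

1.90 MHz

ω₀ = 1/√(LC) = 1/√(1.38e-05 × 5.1e-10) = 1.192e+07 rad/s
f₀ = ω₀/(2π) = 1.90 MHz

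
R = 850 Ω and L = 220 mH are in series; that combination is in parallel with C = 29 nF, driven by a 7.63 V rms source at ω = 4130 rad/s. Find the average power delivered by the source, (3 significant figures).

32.0 mW

X_L = ωL = 909 Ω
X_C = 1/(ωC) = 8350 Ω
Branch 1 (R+jX_L): Z₁ = 850 + j909 Ω, |Z₁| = 1240 Ω
Branch 2 (−jX_C): Z₂ = −j8350 Ω
Parallel: Z = Z₁Z₂/(Z₁+Z₂), |Z| = 1390 Ω, ∠Z = 40.4°
I = V/|Z| = 5.50 mA
P = VI cos φ = 7.63 × 0.00550 × cos(40.4°) = 32.0 mW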